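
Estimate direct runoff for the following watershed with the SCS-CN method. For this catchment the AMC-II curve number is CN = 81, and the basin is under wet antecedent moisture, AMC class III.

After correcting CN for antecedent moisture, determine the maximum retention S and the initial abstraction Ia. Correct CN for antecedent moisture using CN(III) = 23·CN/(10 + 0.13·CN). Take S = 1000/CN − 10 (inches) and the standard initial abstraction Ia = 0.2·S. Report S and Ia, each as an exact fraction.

Adjust CN=81 to AMC III: 23·81/(10 + 0.13·81) → 1863 ÷ (2053/100) = 186300/2053 ≈ 90.745
Retention S: 1000/CN − 10 with CN=90.745 → S = 1900/1863 ≈ 1.020 in
Ia = 0.2S: 0.2·1.020 = 0.204 in (exactly 380/1863)

S = 1900/1863 in ≈ 1.020 in; Ia = 380/1863 in ≈ 0.204 in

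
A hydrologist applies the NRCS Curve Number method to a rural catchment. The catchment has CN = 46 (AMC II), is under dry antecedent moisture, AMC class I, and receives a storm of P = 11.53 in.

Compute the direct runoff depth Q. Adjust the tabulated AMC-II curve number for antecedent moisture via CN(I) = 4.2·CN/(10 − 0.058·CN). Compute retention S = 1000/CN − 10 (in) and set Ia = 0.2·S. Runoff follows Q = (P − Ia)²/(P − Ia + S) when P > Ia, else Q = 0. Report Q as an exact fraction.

Q = 9145670689/8784691300 in ≈ 1.041 in

CN(I) from CN(II)=46: (4.2·46)/(10 − 0.058·46) = 16100/611 ≈ 26.350
Max retention: S = 1000/(16100/611) − 10 = 4500/161 in (≈ 27.950 in)
Ia = 0.2S: 0.2·27.950 = 5.590 in (exactly 900/161)
Since P=11.530 > Ia=5.590: effective rainfall P−Ia = 95633/16100 in
Runoff Q = (P−Ia)²/(P−Ia+S) = (5.940)²/(5.940+27.950) = 9145670689/8784691300 ≈ 1.041 in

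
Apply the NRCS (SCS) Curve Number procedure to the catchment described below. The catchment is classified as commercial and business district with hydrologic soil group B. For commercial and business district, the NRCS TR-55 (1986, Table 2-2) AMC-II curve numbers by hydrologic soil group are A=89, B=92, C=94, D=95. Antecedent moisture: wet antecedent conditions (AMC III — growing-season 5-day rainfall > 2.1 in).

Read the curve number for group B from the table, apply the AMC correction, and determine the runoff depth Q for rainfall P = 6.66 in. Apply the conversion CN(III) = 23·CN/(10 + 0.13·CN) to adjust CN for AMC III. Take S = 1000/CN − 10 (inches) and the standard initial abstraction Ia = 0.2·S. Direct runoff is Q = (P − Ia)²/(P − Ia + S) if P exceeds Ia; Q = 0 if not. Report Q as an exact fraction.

Q = 30330660649/4870952650 in ≈ 6.227 in

NRCS table: commercial and business district, soil group B → CN(II) = 92
Wet (AMC III): CN(III) = 23·92/(10 + 0.13·92) = 2116/(549/25) = 52900/549 ≈ 96.357
Max retention: S = 1000/(52900/549) − 10 = 200/529 in (≈ 0.378 in)
Initial abstraction Ia = S/5 = (200/529)/5 = 40/529 ≈ 0.076 in
Since P=6.660 > Ia=0.076: effective rainfall P−Ia = 174157/26450 in
Runoff Q = (P−Ia)²/(P−Ia+S) = (6.584)²/(6.584+0.378) = 30330660649/4870952650 ≈ 6.227 in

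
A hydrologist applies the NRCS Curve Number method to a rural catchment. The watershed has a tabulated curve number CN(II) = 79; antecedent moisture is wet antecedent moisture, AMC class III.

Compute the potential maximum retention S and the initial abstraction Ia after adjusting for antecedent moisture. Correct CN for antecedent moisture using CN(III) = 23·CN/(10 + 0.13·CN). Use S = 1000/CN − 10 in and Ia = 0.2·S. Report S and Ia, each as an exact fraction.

S = 2100/1817 in ≈ 1.156 in; Ia = 420/1817 in ≈ 0.231 in

Adjust CN=79 to AMC III: 23·79/(10 + 0.13·79) → 1817 ÷ (2027/100) = 181700/2027 ≈ 89.640
Max retention: S = 1000/(181700/2027) − 10 = 2100/1817 in (≈ 1.156 in)
Ia = 0.2·(2100/1817) = 420/1817 in ≈ 0.231 in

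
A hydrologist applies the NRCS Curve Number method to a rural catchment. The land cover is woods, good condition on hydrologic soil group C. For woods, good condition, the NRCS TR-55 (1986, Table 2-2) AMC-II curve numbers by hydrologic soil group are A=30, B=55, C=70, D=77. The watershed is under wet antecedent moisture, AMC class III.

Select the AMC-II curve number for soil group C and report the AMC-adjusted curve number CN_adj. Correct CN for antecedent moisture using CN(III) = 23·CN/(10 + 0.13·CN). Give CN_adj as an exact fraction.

CN_adj = 16100/191 ≈ 84.293

NRCS table: woods, good condition, soil group C → CN(II) = 70
Adjust CN=70 to AMC III: 23·70/(10 + 0.13·70) → 1610 ÷ (191/10) = 16100/191 ≈ 84.293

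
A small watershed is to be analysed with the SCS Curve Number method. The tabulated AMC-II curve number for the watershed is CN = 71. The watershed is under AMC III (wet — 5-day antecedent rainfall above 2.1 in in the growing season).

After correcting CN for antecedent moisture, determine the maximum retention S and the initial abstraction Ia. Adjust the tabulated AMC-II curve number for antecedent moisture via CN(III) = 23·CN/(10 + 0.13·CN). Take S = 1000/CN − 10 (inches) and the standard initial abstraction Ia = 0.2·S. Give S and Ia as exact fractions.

CN(III) from CN(II)=71: (23·71)/(10 + 0.13·71) = 163300/1923 ≈ 84.919
S = 1000/(163300/1923) − 10 = 2900/1633 in ≈ 1.776 in
Ia = 0.2·(2900/1633) = 580/1633 in ≈ 0.355 in

S = 2900/1633 in ≈ 1.776 in; Ia = 580/1633 in ≈ 0.355 in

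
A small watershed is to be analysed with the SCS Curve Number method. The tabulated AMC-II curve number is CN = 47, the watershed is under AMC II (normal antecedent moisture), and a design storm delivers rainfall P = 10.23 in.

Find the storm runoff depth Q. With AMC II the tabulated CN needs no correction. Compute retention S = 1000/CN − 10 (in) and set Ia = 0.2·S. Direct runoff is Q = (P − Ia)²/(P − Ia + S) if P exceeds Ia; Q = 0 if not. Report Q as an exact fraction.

Average conditions: CN = 47 (no AMC adjustment).
Max retention: S = 1000/47 − 10 = 530/47 in (≈ 11.277 in)
Ia = 0.2S: 0.2·11.277 = 2.255 in (exactly 106/47)
Since P=10.230 > Ia=2.255: effective rainfall P−Ia = 37481/4700 in
Runoff Q = (P−Ia)²/(P−Ia+S) = (7.975)²/(7.975+11.277) = 1404825361/425260700 ≈ 3.303 in

Q = 1404825361/425260700 in ≈ 3.303 in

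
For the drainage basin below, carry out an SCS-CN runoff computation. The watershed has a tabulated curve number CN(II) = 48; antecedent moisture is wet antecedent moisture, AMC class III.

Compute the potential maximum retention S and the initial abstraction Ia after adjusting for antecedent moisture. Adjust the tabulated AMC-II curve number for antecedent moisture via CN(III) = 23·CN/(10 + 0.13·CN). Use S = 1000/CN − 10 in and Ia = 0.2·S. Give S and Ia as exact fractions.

CN(III) from CN(II)=48: (23·48)/(10 + 0.13·48) = 13800/203 ≈ 67.980
S = 1000/(13800/203) − 10 = 325/69 in ≈ 4.710 in
Ia = 0.2S: 0.2·4.710 = 0.942 in (exactly 65/69)

S = 325/69 in ≈ 4.710 in; Ia = 65/69 in ≈ 0.942 in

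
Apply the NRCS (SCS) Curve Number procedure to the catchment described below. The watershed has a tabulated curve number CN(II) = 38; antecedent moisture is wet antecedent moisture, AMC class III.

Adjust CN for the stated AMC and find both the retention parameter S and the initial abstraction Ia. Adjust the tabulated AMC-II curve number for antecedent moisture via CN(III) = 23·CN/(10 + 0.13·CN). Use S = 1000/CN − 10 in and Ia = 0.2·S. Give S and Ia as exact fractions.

S = 3100/437 in ≈ 7.094 in; Ia = 620/437 in ≈ 1.419 in

Wet (AMC III): CN(III) = 23·38/(10 + 0.13·38) = 874/(747/50) = 43700/747 ≈ 58.501
Max retention: S = 1000/(43700/747) − 10 = 3100/437 in (≈ 7.094 in)
Ia = 0.2S: 0.2·7.094 = 1.419 in (exactly 620/437)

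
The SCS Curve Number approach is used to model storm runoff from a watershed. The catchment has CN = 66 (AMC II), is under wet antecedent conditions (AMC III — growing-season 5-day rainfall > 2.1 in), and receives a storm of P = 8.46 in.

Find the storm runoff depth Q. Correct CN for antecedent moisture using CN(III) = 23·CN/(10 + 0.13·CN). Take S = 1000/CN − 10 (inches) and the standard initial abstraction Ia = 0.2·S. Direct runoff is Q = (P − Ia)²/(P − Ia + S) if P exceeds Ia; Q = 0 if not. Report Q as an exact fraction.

Wet (AMC III): CN(III) = 23·66/(10 + 0.13·66) = 1518/(929/50) = 75900/929 ≈ 81.701
Max retention: S = 1000/(75900/929) − 10 = 1700/759 in (≈ 2.240 in)
Ia = 0.2S: 0.2·2.240 = 0.448 in (exactly 340/759)
Since P=8.460 > Ia=0.448: effective rainfall P−Ia = 304057/37950 in
Q = (304057/37950)²/((304057/37950) + 1700/759) = (92450659249/1440202500)/(389057/37950) = 92450659249/14764713150 in ≈ 6.262 in

Q = 92450659249/14764713150 in ≈ 6.262 in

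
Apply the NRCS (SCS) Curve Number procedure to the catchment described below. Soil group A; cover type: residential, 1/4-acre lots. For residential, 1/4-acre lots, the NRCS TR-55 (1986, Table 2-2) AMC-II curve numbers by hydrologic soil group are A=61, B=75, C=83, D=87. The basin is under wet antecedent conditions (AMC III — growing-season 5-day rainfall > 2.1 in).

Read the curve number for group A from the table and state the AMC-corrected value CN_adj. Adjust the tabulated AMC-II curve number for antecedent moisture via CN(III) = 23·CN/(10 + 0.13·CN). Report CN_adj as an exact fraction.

NRCS table: residential, 1/4-acre lots, soil group A → CN(II) = 61
CN(III) from CN(II)=61: (23·61)/(10 + 0.13·61) = 140300/1793 ≈ 78.249

CN_adj = 140300/1793 ≈ 78.249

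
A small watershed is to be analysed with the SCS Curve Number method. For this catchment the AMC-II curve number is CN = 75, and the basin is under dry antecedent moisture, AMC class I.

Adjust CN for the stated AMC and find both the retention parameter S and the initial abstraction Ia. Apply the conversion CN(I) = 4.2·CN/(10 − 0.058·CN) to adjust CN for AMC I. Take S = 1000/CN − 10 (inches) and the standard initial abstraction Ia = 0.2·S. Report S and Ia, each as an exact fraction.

Dry (AMC I): CN(I) = 4.2·75/(10 − 0.058·75) = 315/(113/20) = 6300/113 ≈ 55.752
Retention S: 1000/CN − 10 with CN=55.752 → S = 500/63 ≈ 7.937 in
Ia = 0.2·(500/63) = 100/63 in ≈ 1.587 in

S = 500/63 in ≈ 7.937 in; Ia = 100/63 in ≈ 1.587 in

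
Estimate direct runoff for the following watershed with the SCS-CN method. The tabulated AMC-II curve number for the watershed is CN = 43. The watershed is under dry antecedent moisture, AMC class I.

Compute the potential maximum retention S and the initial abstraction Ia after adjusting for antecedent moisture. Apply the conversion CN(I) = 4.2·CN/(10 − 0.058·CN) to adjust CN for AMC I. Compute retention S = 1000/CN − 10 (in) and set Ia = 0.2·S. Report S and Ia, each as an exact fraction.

Adjust CN=43 to AMC I: 4.2·43/(10 − 0.058·43) → (903/5) ÷ (3753/500) = 30100/1251 ≈ 24.061
Retention S: 1000/CN − 10 with CN=24.061 → S = 9500/301 ≈ 31.561 in
Ia = 0.2·(9500/301) = 1900/301 in ≈ 6.312 in

S = 9500/301 in ≈ 31.561 in; Ia = 1900/301 in ≈ 6.312 in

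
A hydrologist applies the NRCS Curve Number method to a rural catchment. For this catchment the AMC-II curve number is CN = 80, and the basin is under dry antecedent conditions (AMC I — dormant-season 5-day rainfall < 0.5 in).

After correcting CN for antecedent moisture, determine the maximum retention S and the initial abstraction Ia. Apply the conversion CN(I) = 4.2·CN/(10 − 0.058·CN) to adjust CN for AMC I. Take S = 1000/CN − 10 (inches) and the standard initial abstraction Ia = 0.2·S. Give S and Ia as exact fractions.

CN(I) from CN(II)=80: (4.2·80)/(10 − 0.058·80) = 4200/67 ≈ 62.687
Max retention: S = 1000/(4200/67) − 10 = 125/21 in (≈ 5.952 in)
Ia = 0.2S: 0.2·5.952 = 1.190 in (exactly 25/21)

S = 125/21 in ≈ 5.952 in; Ia = 25/21 in ≈ 1.190 in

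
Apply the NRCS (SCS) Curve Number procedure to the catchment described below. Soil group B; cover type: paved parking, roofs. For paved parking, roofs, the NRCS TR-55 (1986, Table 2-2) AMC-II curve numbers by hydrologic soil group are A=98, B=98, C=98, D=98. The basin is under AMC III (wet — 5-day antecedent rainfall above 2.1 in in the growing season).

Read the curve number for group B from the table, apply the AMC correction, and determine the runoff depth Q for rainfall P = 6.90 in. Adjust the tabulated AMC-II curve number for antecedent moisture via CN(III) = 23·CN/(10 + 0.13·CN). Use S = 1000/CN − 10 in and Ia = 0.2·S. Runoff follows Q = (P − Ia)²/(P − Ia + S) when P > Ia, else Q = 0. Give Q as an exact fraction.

Q = 6016018969/885405010 in ≈ 6.795 in

NRCS table: paved parking, roofs, soil group B → CN(II) = 98
Wet (AMC III): CN(III) = 23·98/(10 + 0.13·98) = 2254/(1137/50) = 112700/1137 ≈ 99.120
Retention S: 1000/CN − 10 with CN=99.120 → S = 100/1127 ≈ 0.089 in
Initial abstraction Ia = S/5 = (100/1127)/5 = 20/1127 ≈ 0.018 in
Excess rainfall: 6.900 − 0.018 = 6.882 in; P > Ia so Q > 0
Q = (77563/11270)²/((77563/11270) + 100/1127) = (6016018969/127012900)/(78563/11270) = 6016018969/885405010 in ≈ 6.795 in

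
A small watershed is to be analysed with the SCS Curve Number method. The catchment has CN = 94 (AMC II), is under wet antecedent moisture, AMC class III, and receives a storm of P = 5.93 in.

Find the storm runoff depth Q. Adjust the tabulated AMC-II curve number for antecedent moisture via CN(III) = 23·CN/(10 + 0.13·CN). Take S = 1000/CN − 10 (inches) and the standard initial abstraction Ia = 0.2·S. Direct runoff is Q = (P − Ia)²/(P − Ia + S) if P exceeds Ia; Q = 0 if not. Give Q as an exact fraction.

Q = 403266911089/71890067300 in ≈ 5.609 in

Wet (AMC III): CN(III) = 23·94/(10 + 0.13·94) = 2162/(1111/50) = 108100/1111 ≈ 97.300
S = 1000/(108100/1111) − 10 = 300/1081 in ≈ 0.278 in
Ia = 0.2·(300/1081) = 60/1081 in ≈ 0.056 in
Since P=5.930 > Ia=0.056: effective rainfall P−Ia = 635033/108100 in
Runoff Q = (P−Ia)²/(P−Ia+S) = (5.874)²/(5.874+0.278) = 403266911089/71890067300 ≈ 5.609 in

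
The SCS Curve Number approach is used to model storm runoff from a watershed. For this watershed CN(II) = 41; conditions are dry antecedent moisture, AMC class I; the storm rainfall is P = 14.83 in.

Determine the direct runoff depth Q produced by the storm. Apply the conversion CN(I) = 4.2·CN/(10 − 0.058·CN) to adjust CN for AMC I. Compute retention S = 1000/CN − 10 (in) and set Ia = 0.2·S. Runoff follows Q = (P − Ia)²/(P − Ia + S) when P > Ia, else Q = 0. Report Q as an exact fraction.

CN(I) from CN(II)=41: (4.2·41)/(10 − 0.058·41) = 86100/3811 ≈ 22.592
Max retention: S = 1000/(86100/3811) − 10 = 29500/861 in (≈ 34.262 in)
Ia = 0.2·(29500/861) = 5900/861 in ≈ 6.852 in
P − Ia = 14.830 − 6.852 = 686863/86100 ≈ 7.978 in (> 0, runoff occurs)
Runoff Q = (P−Ia)²/(P−Ia+S) = (7.978)²/(7.978+34.262) = 471780780769/313133904300 ≈ 1.507 in

Q = 471780780769/313133904300 in ≈ 1.507 in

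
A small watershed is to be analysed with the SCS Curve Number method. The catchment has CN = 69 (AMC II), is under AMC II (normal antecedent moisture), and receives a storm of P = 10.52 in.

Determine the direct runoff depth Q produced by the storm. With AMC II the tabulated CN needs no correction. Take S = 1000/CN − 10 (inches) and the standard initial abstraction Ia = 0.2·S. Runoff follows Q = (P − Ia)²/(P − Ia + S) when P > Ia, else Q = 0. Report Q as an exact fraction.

Q = 275460409/41998575 in ≈ 6.559 in

AMC II — tabulated CN = 69 applies directly.
S = 1000/69 − 10 = 310/69 in ≈ 4.493 in
Ia = 0.2·(310/69) = 62/69 in ≈ 0.899 in
Excess rainfall: 10.520 − 0.899 = 9.621 in; P > Ia so Q > 0
Runoff Q = (P−Ia)²/(P−Ia+S) = (9.621)²/(9.621+4.493) = 275460409/41998575 ≈ 6.559 in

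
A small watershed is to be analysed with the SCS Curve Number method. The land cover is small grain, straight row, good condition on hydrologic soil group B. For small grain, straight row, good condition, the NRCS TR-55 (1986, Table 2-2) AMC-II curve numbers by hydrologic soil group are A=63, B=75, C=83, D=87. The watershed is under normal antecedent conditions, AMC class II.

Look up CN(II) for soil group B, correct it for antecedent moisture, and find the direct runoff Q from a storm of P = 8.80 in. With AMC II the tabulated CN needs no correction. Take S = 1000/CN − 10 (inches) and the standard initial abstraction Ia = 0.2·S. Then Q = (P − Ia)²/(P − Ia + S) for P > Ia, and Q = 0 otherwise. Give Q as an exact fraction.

Q = 3721/645 in ≈ 5.769 in

NRCS table: small grain, straight row, good condition, soil group B → CN(II) = 75
AMC II — tabulated CN = 75 applies directly.
Retention S: 1000/CN − 10 with CN=75.000 → S = 10/3 ≈ 3.333 in
Ia = 0.2S: 0.2·3.333 = 0.667 in (exactly 2/3)
Excess rainfall: 8.800 − 0.667 = 8.133 in; P > Ia so Q > 0
Q = (122/15)²/((122/15) + 10/3) = (14884/225)/(172/15) = 3721/645 in ≈ 5.769 in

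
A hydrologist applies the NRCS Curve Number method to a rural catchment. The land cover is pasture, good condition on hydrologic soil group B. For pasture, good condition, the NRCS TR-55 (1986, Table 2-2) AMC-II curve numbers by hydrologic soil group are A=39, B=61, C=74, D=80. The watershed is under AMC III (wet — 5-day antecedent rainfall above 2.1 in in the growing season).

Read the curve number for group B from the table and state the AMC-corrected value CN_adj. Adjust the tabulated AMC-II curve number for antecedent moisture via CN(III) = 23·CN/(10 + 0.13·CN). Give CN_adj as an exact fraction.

NRCS table: pasture, good condition, soil group B → CN(II) = 61
CN(III) from CN(II)=61: (23·61)/(10 + 0.13·61) = 140300/1793 ≈ 78.249

CN_adj = 140300/1793 ≈ 78.249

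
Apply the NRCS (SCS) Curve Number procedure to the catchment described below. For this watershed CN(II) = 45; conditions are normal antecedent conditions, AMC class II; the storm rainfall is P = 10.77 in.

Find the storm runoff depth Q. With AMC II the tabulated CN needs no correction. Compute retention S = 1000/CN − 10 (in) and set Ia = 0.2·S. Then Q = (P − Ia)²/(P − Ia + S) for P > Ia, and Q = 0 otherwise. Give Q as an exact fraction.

CN(II) = 45; AMC II needs no correction.
S = 1000/45 − 10 = 110/9 in ≈ 12.222 in
Initial abstraction Ia = S/5 = (110/9)/5 = 22/9 ≈ 2.444 in
Since P=10.770 > Ia=2.444: effective rainfall P−Ia = 7493/900 in
Runoff Q = (P−Ia)²/(P−Ia+S) = (8.326)²/(8.326+12.222) = 56145049/16643700 ≈ 3.373 in

Q = 56145049/16643700 in ≈ 3.373 in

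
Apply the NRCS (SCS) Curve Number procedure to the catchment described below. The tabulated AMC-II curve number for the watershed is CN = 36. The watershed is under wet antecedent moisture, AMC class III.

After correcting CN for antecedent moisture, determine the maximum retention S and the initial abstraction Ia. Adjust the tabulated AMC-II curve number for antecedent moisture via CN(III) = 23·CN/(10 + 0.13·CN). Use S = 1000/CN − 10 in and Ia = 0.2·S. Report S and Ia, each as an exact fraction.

Wet (AMC III): CN(III) = 23·36/(10 + 0.13·36) = 828/(367/25) = 20700/367 ≈ 56.403
S = 1000/(20700/367) − 10 = 1600/207 in ≈ 7.729 in
Initial abstraction Ia = S/5 = (1600/207)/5 = 320/207 ≈ 1.546 in

S = 1600/207 in ≈ 7.729 in; Ia = 320/207 in ≈ 1.546 in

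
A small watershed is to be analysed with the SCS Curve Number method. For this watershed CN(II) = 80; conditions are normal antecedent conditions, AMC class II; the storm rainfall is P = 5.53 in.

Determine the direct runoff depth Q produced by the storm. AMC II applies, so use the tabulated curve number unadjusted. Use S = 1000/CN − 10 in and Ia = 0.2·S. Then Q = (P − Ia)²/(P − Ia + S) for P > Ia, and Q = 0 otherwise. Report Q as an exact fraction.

Q = 253009/75300 in ≈ 3.360 in

Average conditions: CN = 80 (no AMC adjustment).
S = 1000/80 − 10 = 5/2 in ≈ 2.500 in
Ia = 0.2S: 0.2·2.500 = 0.500 in (exactly 1/2)
Since P=5.530 > Ia=0.500: effective rainfall P−Ia = 503/100 in
Q: (503/100)² ÷ (753/100) = 253009/75300 in (≈ 3.360 in)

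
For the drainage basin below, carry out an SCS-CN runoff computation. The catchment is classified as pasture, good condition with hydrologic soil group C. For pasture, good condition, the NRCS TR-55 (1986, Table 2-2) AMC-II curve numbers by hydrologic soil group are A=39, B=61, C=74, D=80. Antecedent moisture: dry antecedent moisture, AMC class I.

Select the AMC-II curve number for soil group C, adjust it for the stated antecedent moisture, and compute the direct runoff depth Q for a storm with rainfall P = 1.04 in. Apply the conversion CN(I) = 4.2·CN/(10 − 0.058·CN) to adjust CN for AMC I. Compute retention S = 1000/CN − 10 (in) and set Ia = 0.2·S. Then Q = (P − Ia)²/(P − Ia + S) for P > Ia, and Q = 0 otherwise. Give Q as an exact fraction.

Q = 0 in ≈ 0.000 in

NRCS table: pasture, good condition, soil group C → CN(II) = 74
Adjust CN=74 to AMC I: 4.2·74/(10 − 0.058·74) → (1554/5) ÷ (1427/250) = 77700/1427 ≈ 54.450
Retention S: 1000/CN − 10 with CN=54.450 → S = 6500/777 ≈ 8.366 in
Ia = 0.2S: 0.2·8.366 = 1.673 in (exactly 1300/777)
P = 1.040 ≤ Ia = 1.673 in: entire storm abstracted, Q = 0.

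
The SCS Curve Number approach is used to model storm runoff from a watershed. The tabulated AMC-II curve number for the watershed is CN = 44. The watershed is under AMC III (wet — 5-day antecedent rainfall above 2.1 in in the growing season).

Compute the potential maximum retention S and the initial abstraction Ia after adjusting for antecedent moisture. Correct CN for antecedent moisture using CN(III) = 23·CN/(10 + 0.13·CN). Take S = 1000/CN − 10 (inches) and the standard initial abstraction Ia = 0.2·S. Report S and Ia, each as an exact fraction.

S = 1400/253 in ≈ 5.534 in; Ia = 280/253 in ≈ 1.107 in

Adjust CN=44 to AMC III: 23·44/(10 + 0.13·44) → 1012 ÷ (393/25) = 25300/393 ≈ 64.377
Max retention: S = 1000/(25300/393) − 10 = 1400/253 in (≈ 5.534 in)
Ia = 0.2S: 0.2·5.534 = 1.107 in (exactly 280/253)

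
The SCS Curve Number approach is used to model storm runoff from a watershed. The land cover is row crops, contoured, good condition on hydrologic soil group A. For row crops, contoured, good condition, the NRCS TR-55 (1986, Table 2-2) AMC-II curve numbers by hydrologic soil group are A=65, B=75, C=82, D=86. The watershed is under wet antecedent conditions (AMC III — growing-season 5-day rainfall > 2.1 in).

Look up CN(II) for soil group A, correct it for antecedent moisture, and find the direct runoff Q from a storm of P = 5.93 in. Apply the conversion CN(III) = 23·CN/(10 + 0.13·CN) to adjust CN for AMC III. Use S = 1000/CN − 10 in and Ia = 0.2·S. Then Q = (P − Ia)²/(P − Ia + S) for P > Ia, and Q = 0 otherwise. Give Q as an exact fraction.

Q = 26669176249/6975879300 in ≈ 3.823 in

NRCS table: row crops, contoured, good condition, soil group A → CN(II) = 65
CN(III) from CN(II)=65: (23·65)/(10 + 0.13·65) = 29900/369 ≈ 81.030
Max retention: S = 1000/(29900/369) − 10 = 700/299 in (≈ 2.341 in)
Ia = 0.2S: 0.2·2.341 = 0.468 in (exactly 140/299)
Since P=5.930 > Ia=0.468: effective rainfall P−Ia = 163307/29900 in
Q = (163307/29900)²/((163307/29900) + 700/299) = (26669176249/894010000)/(233307/29900) = 26669176249/6975879300 in ≈ 3.823 in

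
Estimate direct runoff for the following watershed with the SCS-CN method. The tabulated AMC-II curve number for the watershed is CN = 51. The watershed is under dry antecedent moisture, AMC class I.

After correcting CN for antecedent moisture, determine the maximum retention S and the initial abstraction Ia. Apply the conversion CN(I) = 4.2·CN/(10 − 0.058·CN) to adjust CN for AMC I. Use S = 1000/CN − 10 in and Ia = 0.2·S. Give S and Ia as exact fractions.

Adjust CN=51 to AMC I: 4.2·51/(10 − 0.058·51) → (1071/5) ÷ (3521/500) = 15300/503 ≈ 30.417
S = 1000/(15300/503) − 10 = 3500/153 in ≈ 22.876 in
Ia = 0.2S: 0.2·22.876 = 4.575 in (exactly 700/153)

S = 3500/153 in ≈ 22.876 in; Ia = 700/153 in ≈ 4.575 in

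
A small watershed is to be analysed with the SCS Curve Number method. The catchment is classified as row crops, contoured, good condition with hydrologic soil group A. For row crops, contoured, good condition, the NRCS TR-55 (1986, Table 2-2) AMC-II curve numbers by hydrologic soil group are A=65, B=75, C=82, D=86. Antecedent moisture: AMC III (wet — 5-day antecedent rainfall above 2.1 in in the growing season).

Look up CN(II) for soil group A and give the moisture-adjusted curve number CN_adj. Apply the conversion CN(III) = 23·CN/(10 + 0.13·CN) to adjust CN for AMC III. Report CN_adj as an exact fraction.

NRCS table: row crops, contoured, good condition, soil group A → CN(II) = 65
Wet (AMC III): CN(III) = 23·65/(10 + 0.13·65) = 1495/(369/20) = 29900/369 ≈ 81.030

CN_adj = 29900/369 ≈ 81.030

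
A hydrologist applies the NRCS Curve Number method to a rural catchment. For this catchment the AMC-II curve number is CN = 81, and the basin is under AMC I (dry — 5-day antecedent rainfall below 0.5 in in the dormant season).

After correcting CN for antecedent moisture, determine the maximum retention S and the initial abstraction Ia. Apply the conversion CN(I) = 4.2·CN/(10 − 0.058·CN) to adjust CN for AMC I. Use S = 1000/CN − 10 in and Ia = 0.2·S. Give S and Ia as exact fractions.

CN(I) from CN(II)=81: (4.2·81)/(10 − 0.058·81) = 170100/2651 ≈ 64.164
S = 1000/(170100/2651) − 10 = 9500/1701 in ≈ 5.585 in
Initial abstraction Ia = S/5 = (9500/1701)/5 = 1900/1701 ≈ 1.117 in

S = 9500/1701 in ≈ 5.585 in; Ia = 1900/1701 in ≈ 1.117 in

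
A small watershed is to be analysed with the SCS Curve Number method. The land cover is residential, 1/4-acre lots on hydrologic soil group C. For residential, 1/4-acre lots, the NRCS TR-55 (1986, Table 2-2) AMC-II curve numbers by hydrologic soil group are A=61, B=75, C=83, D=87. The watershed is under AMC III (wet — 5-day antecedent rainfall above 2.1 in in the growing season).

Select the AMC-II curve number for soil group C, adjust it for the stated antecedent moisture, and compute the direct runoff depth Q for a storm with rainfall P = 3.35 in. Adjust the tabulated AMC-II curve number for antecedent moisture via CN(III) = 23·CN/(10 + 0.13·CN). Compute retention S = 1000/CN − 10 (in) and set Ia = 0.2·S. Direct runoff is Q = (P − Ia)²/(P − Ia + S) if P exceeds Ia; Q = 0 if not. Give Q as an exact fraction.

NRCS table: residential, 1/4-acre lots, soil group C → CN(II) = 83
Wet (AMC III): CN(III) = 23·83/(10 + 0.13·83) = 1909/(2079/100) = 190900/2079 ≈ 91.823
Retention S: 1000/CN − 10 with CN=91.823 → S = 1700/1909 ≈ 0.891 in
Ia = 0.2·(1700/1909) = 340/1909 in ≈ 0.178 in
Since P=3.350 > Ia=0.178: effective rainfall P−Ia = 121103/38180 in
Runoff Q = (P−Ia)²/(P−Ia+S) = (3.172)²/(3.172+0.891) = 14665936609/5921832540 ≈ 2.477 in

Q = 14665936609/5921832540 in ≈ 2.477 in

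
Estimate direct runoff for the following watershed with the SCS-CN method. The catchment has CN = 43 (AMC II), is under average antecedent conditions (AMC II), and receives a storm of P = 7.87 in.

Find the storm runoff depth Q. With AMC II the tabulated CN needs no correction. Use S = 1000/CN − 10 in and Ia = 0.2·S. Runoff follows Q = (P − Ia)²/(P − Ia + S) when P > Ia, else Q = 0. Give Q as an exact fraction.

CN(II) = 43; AMC II needs no correction.
S = 1000/43 − 10 = 570/43 in ≈ 13.256 in
Ia = 0.2S: 0.2·13.256 = 2.651 in (exactly 114/43)
P − Ia = 7.870 − 2.651 = 22441/4300 ≈ 5.219 in (> 0, runoff occurs)
Q = (22441/4300)²/((22441/4300) + 570/43) = (503598481/18490000)/(79441/4300) = 503598481/341596300 in ≈ 1.474 in

Q = 503598481/341596300 in ≈ 1.474 in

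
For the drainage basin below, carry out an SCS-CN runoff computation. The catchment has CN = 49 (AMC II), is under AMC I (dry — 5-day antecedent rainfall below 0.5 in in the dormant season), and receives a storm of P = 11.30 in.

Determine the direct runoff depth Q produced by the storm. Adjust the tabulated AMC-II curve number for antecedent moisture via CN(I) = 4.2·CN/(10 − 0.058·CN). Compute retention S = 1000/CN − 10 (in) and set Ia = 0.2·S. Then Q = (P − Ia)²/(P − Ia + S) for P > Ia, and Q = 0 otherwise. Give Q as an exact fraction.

Adjust CN=49 to AMC I: 4.2·49/(10 − 0.058·49) → (1029/5) ÷ (3579/500) = 34300/1193 ≈ 28.751
Max retention: S = 1000/(34300/1193) − 10 = 8500/343 in (≈ 24.781 in)
Initial abstraction Ia = S/5 = (8500/343)/5 = 1700/343 ≈ 4.956 in
P − Ia = 11.300 − 4.956 = 21759/3430 ≈ 6.344 in (> 0, runoff occurs)
Q: (21759/3430)² ÷ (106759/3430) = 473454081/366183370 in (≈ 1.293 in)

Q = 473454081/366183370 in ≈ 1.293 in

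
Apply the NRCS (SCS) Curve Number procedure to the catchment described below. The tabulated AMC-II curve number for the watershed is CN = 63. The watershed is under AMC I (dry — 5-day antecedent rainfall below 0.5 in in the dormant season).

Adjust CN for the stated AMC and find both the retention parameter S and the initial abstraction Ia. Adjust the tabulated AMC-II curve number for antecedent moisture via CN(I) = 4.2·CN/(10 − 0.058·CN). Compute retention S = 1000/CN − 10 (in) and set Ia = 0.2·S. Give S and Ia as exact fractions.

S = 18500/1323 in ≈ 13.983 in; Ia = 3700/1323 in ≈ 2.797 in

Dry (AMC I): CN(I) = 4.2·63/(10 − 0.058·63) = (1323/5)/(3173/500) = 132300/3173 ≈ 41.696
Retention S: 1000/CN − 10 with CN=41.696 → S = 18500/1323 ≈ 13.983 in
Initial abstraction Ia = S/5 = (18500/1323)/5 = 3700/1323 ≈ 2.797 in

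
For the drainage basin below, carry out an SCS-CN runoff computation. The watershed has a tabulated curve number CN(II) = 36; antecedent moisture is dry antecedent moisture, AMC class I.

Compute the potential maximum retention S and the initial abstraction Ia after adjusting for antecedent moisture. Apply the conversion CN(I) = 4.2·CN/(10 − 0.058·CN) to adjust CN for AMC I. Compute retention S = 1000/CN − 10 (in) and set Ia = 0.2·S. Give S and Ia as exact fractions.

S = 8000/189 in ≈ 42.328 in; Ia = 1600/189 in ≈ 8.466 in

Adjust CN=36 to AMC I: 4.2·36/(10 − 0.058·36) → (756/5) ÷ (989/125) = 18900/989 ≈ 19.110
Max retention: S = 1000/(18900/989) − 10 = 8000/189 in (≈ 42.328 in)
Initial abstraction Ia = S/5 = (8000/189)/5 = 1600/189 ≈ 8.466 in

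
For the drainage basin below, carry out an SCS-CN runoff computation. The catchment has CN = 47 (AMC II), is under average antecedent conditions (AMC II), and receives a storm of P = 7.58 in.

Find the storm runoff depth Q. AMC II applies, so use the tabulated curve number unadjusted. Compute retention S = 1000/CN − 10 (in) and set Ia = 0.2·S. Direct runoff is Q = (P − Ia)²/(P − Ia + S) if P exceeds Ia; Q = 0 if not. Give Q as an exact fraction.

CN(II) = 47; AMC II needs no correction.
S = 1000/47 − 10 = 530/47 in ≈ 11.277 in
Initial abstraction Ia = S/5 = (530/47)/5 = 106/47 ≈ 2.255 in
Since P=7.580 > Ia=2.255: effective rainfall P−Ia = 12513/2350 in
Runoff Q = (P−Ia)²/(P−Ia+S) = (5.325)²/(5.325+11.277) = 156575169/91680550 ≈ 1.708 in

Q = 156575169/91680550 in ≈ 1.708 in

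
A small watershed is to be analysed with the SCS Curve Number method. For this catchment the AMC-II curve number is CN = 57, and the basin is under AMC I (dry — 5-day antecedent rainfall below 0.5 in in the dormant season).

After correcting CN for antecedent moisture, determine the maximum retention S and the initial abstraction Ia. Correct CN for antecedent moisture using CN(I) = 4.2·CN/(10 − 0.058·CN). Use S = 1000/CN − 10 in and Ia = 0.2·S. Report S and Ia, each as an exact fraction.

Dry (AMC I): CN(I) = 4.2·57/(10 − 0.058·57) = (1197/5)/(3347/500) = 119700/3347 ≈ 35.763
Retention S: 1000/CN − 10 with CN=35.763 → S = 21500/1197 ≈ 17.962 in
Initial abstraction Ia = S/5 = (21500/1197)/5 = 4300/1197 ≈ 3.592 in

S = 21500/1197 in ≈ 17.962 in; Ia = 4300/1197 in ≈ 3.592 in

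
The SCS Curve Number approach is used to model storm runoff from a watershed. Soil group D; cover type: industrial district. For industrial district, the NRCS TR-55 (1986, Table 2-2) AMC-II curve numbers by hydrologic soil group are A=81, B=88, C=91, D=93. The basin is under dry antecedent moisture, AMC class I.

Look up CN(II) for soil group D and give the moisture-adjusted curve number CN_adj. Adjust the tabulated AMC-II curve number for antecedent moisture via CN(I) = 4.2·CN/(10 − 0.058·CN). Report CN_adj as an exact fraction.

CN_adj = 27900/329 ≈ 84.802

NRCS table: industrial district, soil group D → CN(II) = 93
Dry (AMC I): CN(I) = 4.2·93/(10 − 0.058·93) = (1953/5)/(2303/500) = 27900/329 ≈ 84.802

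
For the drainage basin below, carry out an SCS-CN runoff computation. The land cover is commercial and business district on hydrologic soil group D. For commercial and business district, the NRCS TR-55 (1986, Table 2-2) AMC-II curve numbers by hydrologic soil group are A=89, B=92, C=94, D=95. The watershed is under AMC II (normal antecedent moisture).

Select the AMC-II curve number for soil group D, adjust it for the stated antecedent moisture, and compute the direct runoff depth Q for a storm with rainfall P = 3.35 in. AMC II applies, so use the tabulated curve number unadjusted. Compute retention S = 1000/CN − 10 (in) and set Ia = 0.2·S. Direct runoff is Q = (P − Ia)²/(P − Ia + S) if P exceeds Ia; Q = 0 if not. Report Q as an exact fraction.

NRCS table: commercial and business district, soil group D → CN(II) = 95
AMC II — tabulated CN = 95 applies directly.
S = 1000/95 − 10 = 10/19 in ≈ 0.526 in
Ia = 0.2·(10/19) = 2/19 in ≈ 0.105 in
P − Ia = 3.350 − 0.105 = 1233/380 ≈ 3.245 in (> 0, runoff occurs)
Runoff Q = (P−Ia)²/(P−Ia+S) = (3.245)²/(3.245+0.526) = 1520289/544540 ≈ 2.792 in

Q = 1520289/544540 in ≈ 2.792 in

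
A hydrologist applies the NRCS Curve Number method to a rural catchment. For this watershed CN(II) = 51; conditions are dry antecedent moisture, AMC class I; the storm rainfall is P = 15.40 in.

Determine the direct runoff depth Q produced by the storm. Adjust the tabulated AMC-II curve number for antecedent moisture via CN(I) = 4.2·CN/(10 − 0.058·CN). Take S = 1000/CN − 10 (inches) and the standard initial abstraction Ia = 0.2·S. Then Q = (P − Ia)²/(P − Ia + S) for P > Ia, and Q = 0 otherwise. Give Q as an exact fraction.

Adjust CN=51 to AMC I: 4.2·51/(10 − 0.058·51) → (1071/5) ÷ (3521/500) = 15300/503 ≈ 30.417
Max retention: S = 1000/(15300/503) − 10 = 3500/153 in (≈ 22.876 in)
Initial abstraction Ia = S/5 = (3500/153)/5 = 700/153 ≈ 4.575 in
Excess rainfall: 15.400 − 4.575 = 10.825 in; P > Ia so Q > 0
Runoff Q = (P−Ia)²/(P−Ia+S) = (10.825)²/(10.825+22.876) = 9796423/2817495 ≈ 3.477 in

Q = 9796423/2817495 in ≈ 3.477 in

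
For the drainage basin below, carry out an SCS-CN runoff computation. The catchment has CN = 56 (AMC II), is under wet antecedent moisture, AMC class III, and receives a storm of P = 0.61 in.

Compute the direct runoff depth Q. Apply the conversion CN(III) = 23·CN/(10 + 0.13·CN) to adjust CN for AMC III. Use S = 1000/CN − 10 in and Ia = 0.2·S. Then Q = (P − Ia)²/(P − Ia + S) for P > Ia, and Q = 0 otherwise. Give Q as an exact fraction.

Adjust CN=56 to AMC III: 23·56/(10 + 0.13·56) → 1288 ÷ (432/25) = 4025/54 ≈ 74.537
Retention S: 1000/CN − 10 with CN=74.537 → S = 550/161 ≈ 3.416 in
Initial abstraction Ia = S/5 = (550/161)/5 = 110/161 ≈ 0.683 in
P = 0.610 ≤ Ia = 0.683 in: entire storm abstracted, Q = 0.

Q = 0 in ≈ 0.000 in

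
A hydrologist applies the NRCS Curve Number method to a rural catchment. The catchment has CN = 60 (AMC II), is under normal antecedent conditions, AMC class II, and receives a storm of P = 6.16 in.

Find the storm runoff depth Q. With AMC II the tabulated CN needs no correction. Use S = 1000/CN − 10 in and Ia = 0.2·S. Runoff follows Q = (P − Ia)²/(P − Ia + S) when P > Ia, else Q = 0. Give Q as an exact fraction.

Average conditions: CN = 60 (no AMC adjustment).
Retention S: 1000/CN − 10 with CN=60.000 → S = 20/3 ≈ 6.667 in
Ia = 0.2·(20/3) = 4/3 in ≈ 1.333 in
Excess rainfall: 6.160 − 1.333 = 4.827 in; P > Ia so Q > 0
Q = (362/75)²/((362/75) + 20/3) = (131044/5625)/(862/75) = 65522/32325 in ≈ 2.027 in

Q = 65522/32325 in ≈ 2.027 in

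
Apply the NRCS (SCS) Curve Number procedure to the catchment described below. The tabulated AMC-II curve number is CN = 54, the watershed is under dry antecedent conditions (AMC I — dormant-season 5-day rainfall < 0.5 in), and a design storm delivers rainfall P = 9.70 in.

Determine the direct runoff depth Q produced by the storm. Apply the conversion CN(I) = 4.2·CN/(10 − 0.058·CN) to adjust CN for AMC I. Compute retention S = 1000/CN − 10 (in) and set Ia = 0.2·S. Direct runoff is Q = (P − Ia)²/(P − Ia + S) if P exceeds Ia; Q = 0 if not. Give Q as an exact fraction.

Q = 1023936001/833484330 in ≈ 1.229 in

Adjust CN=54 to AMC I: 4.2·54/(10 − 0.058·54) → (1134/5) ÷ (1717/250) = 56700/1717 ≈ 33.023
Retention S: 1000/CN − 10 with CN=33.023 → S = 11500/567 ≈ 20.282 in
Initial abstraction Ia = S/5 = (11500/567)/5 = 2300/567 ≈ 4.056 in
P − Ia = 9.700 − 4.056 = 31999/5670 ≈ 5.644 in (> 0, runoff occurs)
Q = (31999/5670)²/((31999/5670) + 11500/567) = (1023936001/32148900)/(146999/5670) = 1023936001/833484330 in ≈ 1.229 in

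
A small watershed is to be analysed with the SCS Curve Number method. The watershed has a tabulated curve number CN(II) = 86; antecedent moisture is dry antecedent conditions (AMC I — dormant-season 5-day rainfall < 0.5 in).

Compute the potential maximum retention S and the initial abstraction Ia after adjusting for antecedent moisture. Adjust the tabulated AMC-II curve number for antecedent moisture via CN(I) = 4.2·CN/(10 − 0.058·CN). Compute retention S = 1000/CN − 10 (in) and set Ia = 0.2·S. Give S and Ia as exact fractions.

Adjust CN=86 to AMC I: 4.2·86/(10 − 0.058·86) → (1806/5) ÷ (1253/250) = 12900/179 ≈ 72.067
Max retention: S = 1000/(12900/179) − 10 = 500/129 in (≈ 3.876 in)
Initial abstraction Ia = S/5 = (500/129)/5 = 100/129 ≈ 0.775 in

S = 500/129 in ≈ 3.876 in; Ia = 100/129 in ≈ 0.775 in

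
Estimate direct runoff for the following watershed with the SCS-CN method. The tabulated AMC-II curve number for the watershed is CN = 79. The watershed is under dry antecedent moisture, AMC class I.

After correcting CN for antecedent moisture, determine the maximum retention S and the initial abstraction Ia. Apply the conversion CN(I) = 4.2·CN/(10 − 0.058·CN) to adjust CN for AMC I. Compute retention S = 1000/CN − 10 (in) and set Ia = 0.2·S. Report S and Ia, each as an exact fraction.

Adjust CN=79 to AMC I: 4.2·79/(10 − 0.058·79) → (1659/5) ÷ (2709/500) = 7900/129 ≈ 61.240
Max retention: S = 1000/(7900/129) − 10 = 500/79 in (≈ 6.329 in)
Initial abstraction Ia = S/5 = (500/79)/5 = 100/79 ≈ 1.266 in

S = 500/79 in ≈ 6.329 in; Ia = 100/79 in ≈ 1.266 in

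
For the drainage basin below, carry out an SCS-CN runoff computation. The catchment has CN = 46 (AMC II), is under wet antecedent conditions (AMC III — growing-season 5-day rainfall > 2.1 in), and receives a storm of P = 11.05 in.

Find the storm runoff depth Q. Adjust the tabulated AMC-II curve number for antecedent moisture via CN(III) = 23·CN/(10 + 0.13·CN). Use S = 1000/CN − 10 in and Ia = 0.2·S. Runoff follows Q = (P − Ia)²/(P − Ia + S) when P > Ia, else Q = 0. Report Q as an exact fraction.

Adjust CN=46 to AMC III: 23·46/(10 + 0.13·46) → 1058 ÷ (799/50) = 52900/799 ≈ 66.208
S = 1000/(52900/799) − 10 = 2700/529 in ≈ 5.104 in
Ia = 0.2·(2700/529) = 540/529 in ≈ 1.021 in
P − Ia = 11.050 − 1.021 = 106109/10580 ≈ 10.029 in (> 0, runoff occurs)
Q: (106109/10580)² ÷ (160109/10580) = 11259119881/1693953220 in (≈ 6.647 in)

Q = 11259119881/1693953220 in ≈ 6.647 in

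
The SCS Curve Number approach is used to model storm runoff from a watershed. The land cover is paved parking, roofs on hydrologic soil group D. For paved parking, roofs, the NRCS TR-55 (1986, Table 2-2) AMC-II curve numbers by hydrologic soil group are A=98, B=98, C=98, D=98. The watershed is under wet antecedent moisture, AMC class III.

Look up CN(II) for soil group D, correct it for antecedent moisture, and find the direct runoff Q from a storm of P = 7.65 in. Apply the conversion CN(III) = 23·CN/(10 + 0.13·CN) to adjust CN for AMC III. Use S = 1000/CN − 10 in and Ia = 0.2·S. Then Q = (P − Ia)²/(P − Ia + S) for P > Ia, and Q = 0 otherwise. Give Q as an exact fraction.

NRCS table: paved parking, roofs, soil group D → CN(II) = 98
Wet (AMC III): CN(III) = 23·98/(10 + 0.13·98) = 2254/(1137/50) = 112700/1137 ≈ 99.120
Retention S: 1000/CN − 10 with CN=99.120 → S = 100/1127 ≈ 0.089 in
Ia = 0.2S: 0.2·0.089 = 0.018 in (exactly 20/1127)
Since P=7.650 > Ia=0.018: effective rainfall P−Ia = 172031/22540 in
Runoff Q = (P−Ia)²/(P−Ia+S) = (7.632)²/(7.632+0.089) = 29594664961/3922658740 ≈ 7.545 in

Q = 29594664961/3922658740 in ≈ 7.545 in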